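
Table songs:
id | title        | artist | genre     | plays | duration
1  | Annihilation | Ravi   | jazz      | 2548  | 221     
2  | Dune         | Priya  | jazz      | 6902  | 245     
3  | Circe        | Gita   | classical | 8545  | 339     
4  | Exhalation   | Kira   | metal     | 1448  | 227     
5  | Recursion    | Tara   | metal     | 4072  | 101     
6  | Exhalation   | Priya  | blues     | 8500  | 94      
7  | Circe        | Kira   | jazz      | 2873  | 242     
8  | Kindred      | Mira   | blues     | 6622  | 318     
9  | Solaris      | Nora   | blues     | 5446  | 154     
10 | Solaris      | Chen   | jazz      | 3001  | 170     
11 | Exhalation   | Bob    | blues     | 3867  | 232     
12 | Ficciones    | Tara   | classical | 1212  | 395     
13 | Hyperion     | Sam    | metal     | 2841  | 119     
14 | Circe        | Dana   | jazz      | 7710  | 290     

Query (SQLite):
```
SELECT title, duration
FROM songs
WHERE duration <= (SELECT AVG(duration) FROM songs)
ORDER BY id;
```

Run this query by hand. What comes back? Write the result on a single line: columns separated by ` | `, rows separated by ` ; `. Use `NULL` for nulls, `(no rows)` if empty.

Annihilation | 221 ; Recursion | 101 ; Exhalation | 94 ; Solaris | 154 ; Solaris | 170 ; Hyperion | 119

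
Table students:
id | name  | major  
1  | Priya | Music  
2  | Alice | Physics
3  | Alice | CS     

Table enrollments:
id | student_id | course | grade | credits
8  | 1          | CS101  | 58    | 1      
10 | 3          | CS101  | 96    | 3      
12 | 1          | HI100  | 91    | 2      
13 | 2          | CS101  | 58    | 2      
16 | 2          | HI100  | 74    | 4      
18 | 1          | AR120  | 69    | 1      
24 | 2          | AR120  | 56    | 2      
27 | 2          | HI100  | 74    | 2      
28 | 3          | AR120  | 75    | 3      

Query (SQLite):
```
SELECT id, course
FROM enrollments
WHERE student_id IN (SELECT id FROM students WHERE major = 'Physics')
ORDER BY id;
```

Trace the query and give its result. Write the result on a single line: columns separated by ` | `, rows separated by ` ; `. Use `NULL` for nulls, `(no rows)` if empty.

Inner query: students.id where major = 'Physics'.
Outer: keep enrollments rows whose student_id is in that set.
Inner query → {2}

13 | CS101 ; 16 | HI100 ; 24 | AR120 ; 27 | HI100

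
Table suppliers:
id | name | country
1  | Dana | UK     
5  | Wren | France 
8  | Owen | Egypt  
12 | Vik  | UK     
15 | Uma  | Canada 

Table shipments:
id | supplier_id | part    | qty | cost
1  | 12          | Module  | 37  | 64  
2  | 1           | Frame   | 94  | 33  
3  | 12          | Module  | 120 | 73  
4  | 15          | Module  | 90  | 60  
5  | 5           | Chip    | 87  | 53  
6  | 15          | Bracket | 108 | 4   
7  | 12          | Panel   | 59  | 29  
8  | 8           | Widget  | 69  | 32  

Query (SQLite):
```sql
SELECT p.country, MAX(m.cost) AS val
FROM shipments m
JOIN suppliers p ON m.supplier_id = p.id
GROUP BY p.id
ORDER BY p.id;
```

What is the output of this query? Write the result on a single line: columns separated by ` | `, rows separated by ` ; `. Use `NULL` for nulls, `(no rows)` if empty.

UK | 33 ; France | 53 ; Egypt | 32 ; UK | 73 ; Canada | 60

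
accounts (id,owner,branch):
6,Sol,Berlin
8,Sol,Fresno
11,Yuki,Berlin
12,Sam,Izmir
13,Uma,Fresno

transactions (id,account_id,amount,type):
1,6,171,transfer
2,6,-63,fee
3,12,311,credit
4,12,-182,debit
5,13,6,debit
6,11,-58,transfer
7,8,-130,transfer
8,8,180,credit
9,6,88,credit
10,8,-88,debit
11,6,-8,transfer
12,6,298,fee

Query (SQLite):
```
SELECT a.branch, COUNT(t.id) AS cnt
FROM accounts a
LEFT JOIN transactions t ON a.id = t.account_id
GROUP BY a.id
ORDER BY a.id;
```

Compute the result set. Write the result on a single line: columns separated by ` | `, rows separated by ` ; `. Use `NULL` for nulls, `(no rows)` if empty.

LEFT JOIN keeps every accounts row; unmatched ones get NULL for transactions columns.
Group by accounts.id and compute COUNT(t.id). COUNT(col) of an all-NULL group is 0.
  6: ids {1, 2, 9, 11, 12} → COUNT(t.id)=5
  8: ids {7, 8, 10} → COUNT(t.id)=3
  11: ids {6} → COUNT(t.id)=1
  12: ids {3, 4} → COUNT(t.id)=2
  13: ids {5} → COUNT(t.id)=1

Berlin | 5 ; Fresno | 3 ; Berlin | 1 ; Izmir | 2 ; Fresno | 1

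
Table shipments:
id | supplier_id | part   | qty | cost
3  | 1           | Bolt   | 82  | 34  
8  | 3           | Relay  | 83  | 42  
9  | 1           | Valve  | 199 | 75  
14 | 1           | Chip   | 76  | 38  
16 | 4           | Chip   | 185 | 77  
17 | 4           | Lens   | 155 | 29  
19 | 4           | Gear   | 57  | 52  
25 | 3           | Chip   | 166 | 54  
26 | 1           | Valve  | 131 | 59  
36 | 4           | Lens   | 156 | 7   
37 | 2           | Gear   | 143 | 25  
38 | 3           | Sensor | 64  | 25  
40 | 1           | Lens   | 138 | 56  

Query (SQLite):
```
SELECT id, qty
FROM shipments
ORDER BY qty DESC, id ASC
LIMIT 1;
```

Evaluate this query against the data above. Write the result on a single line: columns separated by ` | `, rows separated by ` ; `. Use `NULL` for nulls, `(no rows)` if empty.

9 | 199

Sort by qty desc, tiebreak id asc: (199, id=9), (185, id=16), (166, id=25), (156, id=36) …. Take first 1.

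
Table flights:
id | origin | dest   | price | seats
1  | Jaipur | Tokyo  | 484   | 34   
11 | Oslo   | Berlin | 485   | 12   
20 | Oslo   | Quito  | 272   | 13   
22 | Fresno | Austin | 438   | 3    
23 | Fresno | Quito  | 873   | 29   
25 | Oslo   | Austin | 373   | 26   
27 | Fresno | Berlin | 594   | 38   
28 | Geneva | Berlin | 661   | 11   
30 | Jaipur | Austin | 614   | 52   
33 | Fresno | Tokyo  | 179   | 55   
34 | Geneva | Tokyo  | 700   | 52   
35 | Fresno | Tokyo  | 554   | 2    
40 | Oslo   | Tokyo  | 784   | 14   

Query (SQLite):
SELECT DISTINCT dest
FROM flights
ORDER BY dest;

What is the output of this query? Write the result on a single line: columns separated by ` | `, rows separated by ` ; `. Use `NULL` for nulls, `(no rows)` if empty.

Collect distinct dest values from flights.

Austin ; Berlin ; Quito ; Tokyo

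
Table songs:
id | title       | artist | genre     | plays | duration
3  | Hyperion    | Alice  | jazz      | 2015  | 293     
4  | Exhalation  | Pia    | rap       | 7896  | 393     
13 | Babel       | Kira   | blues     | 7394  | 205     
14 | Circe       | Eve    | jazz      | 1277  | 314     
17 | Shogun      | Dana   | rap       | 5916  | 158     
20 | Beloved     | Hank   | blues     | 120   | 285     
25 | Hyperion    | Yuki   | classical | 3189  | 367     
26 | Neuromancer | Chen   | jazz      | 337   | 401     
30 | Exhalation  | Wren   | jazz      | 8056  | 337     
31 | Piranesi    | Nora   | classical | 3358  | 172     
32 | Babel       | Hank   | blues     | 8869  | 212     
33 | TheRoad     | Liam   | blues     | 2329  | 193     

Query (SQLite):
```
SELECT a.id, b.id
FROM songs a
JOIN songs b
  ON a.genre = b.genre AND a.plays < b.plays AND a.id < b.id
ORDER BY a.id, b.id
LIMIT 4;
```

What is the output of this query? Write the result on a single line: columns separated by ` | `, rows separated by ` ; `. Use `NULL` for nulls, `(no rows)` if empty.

Pairs (a,b) with same genre, a.plays < b.plays, a.id < b.id.
genre groups: blues:{13,20,32,33} classical:{25,31} jazz:{3,14,26,30} rap:{4,17}
Ordered by (a.id, b.id); first 4.

3 | 30 ; 13 | 32 ; 14 | 30 ; 20 | 32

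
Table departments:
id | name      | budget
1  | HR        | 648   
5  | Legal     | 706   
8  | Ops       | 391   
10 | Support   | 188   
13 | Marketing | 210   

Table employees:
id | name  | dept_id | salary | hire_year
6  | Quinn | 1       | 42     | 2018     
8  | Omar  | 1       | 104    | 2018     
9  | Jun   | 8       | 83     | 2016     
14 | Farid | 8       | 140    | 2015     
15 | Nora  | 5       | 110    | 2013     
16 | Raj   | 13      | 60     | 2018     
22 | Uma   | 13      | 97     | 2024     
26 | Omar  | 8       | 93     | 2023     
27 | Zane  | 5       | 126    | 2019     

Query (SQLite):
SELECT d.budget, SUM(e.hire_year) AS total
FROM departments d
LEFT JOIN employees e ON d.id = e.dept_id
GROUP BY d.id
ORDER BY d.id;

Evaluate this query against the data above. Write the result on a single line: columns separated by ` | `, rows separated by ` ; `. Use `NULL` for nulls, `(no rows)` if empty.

648 | 4036 ; 706 | 4032 ; 391 | 6054 ; 188 | NULL ; 210 | 4042

LEFT JOIN keeps every departments row; unmatched ones get NULL for employees columns.
Group by departments.id and compute SUM(e.hire_year). SUM over an all-NULL group is NULL.
  1: ids {6, 8} → SUM(e.hire_year)=4036
  5: ids {15, 27} → SUM(e.hire_year)=4032
  8: ids {9, 14, 26} → SUM(e.hire_year)=6054
  10: ids {—} → SUM(e.hire_year)=NULL
  13: ids {16, 22} → SUM(e.hire_year)=4042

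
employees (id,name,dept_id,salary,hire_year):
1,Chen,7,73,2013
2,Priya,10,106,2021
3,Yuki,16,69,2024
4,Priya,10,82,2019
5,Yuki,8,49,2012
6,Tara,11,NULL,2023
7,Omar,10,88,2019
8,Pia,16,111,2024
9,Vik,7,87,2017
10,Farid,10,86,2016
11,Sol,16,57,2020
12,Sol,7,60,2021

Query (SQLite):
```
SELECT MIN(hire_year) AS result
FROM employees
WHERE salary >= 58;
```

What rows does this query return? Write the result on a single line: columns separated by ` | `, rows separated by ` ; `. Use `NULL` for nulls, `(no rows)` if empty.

Rows where salary >= 58 → hire_year values: [2013, 2021, 2024, 2019, 2019, 2024, 2017, 2016, 2021].
MIN of non-NULL values = 2013.

2013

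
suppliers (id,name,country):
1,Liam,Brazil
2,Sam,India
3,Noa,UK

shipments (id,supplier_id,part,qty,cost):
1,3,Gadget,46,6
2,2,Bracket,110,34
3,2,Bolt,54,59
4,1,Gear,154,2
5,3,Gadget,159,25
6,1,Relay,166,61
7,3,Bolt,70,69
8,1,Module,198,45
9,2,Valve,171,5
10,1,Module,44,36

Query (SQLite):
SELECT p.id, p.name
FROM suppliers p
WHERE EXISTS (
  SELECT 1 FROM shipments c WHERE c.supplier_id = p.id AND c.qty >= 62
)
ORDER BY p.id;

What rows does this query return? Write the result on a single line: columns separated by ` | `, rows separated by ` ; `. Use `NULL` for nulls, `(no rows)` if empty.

For each suppliers row, check whether any shipments with matching supplier_id has qty >= 62.
Keep rows where that is true.

1 | Liam ; 2 | Sam ; 3 | Noa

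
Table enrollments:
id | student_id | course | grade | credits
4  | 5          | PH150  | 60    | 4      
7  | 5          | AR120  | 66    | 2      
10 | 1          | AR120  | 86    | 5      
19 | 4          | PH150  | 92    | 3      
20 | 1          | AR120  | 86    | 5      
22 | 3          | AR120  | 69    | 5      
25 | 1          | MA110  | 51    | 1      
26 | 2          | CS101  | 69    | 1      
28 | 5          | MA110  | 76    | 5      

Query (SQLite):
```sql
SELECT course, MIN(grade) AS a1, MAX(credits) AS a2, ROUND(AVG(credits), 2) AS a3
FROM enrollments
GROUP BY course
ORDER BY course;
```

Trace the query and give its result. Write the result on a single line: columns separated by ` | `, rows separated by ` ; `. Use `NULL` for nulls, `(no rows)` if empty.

AR120 | 66 | 5 | 4.25 ; CS101 | 69 | 1 | 1 ; MA110 | 51 | 5 | 3 ; PH150 | 60 | 4 | 3.5

Group enrollments by course.
Per group compute: MIN(grade), MAX(credits), ROUND(AVG(credits), 2).
  AR120: ids {7, 10, 20, 22} → MIN(grade)=66, MAX(credits)=5, ROUND(AVG(credits), 2)=4.25
  CS101: ids {26} → MIN(grade)=69, MAX(credits)=1, ROUND(AVG(credits), 2)=1
  MA110: ids {25, 28} → MIN(grade)=51, MAX(credits)=5, ROUND(AVG(credits), 2)=3
  PH150: ids {4, 19} → MIN(grade)=60, MAX(credits)=4, ROUND(AVG(credits), 2)=3.5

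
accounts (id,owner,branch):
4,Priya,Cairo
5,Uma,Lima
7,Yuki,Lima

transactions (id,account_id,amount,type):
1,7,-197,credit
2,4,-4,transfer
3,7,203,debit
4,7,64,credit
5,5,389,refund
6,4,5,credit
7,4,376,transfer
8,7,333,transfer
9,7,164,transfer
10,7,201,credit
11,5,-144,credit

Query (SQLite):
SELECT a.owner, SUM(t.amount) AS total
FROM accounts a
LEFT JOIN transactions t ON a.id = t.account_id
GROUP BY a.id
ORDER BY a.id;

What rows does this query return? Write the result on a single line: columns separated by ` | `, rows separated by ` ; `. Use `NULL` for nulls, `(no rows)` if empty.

LEFT JOIN keeps every accounts row; unmatched ones get NULL for transactions columns.
Group by accounts.id and compute SUM(t.amount). SUM over an all-NULL group is NULL.
  4: ids {2, 6, 7} → SUM(t.amount)=377
  5: ids {5, 11} → SUM(t.amount)=245
  7: ids {1, 3, 4, 8, 9, 10} → SUM(t.amount)=768

Priya | 377 ; Uma | 245 ; Yuki | 768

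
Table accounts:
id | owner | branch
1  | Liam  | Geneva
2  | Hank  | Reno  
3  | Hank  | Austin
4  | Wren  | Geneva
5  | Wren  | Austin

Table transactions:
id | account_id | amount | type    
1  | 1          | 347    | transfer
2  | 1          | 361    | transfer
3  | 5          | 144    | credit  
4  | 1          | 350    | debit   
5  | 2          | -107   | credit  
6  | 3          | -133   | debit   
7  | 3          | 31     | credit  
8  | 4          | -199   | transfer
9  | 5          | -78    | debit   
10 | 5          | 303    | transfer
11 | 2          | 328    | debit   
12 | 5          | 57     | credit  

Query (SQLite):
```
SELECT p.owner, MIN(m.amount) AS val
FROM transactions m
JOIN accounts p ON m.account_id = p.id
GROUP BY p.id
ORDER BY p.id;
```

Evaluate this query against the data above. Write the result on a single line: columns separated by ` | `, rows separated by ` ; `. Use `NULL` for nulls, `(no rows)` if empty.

Liam | 347 ; Hank | -107 ; Hank | -133 ; Wren | -199 ; Wren | -78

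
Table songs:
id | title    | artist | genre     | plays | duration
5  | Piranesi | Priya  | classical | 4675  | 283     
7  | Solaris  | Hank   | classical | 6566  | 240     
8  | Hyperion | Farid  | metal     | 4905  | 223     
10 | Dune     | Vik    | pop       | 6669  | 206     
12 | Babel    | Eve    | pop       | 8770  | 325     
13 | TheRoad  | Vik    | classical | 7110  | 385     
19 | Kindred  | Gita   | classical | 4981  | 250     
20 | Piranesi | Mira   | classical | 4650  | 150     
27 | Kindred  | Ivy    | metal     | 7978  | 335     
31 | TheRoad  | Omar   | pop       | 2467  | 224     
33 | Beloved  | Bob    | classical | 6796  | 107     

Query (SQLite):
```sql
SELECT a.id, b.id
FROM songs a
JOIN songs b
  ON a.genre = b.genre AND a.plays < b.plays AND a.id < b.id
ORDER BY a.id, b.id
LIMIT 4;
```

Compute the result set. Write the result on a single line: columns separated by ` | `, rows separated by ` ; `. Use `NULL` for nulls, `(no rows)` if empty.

5 | 7 ; 5 | 13 ; 5 | 19 ; 5 | 33

Pairs (a,b) with same genre, a.plays < b.plays, a.id < b.id.
genre groups: classical:{5,7,13,19,20,33} metal:{8,27} pop:{10,12,31}
Ordered by (a.id, b.id); first 4.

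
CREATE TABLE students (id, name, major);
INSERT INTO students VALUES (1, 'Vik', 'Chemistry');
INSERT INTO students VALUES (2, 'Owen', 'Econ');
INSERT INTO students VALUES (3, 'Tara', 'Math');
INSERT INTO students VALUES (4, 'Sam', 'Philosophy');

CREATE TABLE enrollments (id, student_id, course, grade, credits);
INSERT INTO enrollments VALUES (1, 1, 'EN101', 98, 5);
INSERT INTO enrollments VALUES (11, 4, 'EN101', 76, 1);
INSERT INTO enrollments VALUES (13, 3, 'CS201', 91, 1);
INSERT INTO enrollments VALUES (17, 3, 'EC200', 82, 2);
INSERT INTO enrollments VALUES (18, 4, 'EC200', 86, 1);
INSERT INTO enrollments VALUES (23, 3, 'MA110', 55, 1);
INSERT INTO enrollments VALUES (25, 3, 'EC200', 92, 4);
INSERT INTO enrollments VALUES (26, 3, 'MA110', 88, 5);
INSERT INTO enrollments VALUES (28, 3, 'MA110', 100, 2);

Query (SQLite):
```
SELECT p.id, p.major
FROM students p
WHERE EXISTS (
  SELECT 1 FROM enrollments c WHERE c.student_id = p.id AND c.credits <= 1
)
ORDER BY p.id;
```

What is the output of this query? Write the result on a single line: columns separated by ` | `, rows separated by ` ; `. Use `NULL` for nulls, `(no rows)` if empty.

3 | Math ; 4 | Philosophy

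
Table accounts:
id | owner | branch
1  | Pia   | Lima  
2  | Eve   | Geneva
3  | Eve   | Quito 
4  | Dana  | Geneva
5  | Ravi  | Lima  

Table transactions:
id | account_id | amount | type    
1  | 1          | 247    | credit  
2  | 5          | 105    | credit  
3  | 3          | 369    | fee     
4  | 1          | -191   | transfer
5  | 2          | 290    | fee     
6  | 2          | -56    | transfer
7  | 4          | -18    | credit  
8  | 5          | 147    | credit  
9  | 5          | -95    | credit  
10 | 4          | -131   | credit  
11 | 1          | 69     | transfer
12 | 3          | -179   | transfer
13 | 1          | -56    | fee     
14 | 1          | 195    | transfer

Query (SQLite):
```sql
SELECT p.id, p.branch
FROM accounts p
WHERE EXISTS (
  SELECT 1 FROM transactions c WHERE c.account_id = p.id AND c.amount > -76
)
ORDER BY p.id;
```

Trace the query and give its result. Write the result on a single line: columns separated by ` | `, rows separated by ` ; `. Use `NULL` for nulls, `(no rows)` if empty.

1 | Lima ; 2 | Geneva ; 3 | Quito ; 4 | Geneva ; 5 | Lima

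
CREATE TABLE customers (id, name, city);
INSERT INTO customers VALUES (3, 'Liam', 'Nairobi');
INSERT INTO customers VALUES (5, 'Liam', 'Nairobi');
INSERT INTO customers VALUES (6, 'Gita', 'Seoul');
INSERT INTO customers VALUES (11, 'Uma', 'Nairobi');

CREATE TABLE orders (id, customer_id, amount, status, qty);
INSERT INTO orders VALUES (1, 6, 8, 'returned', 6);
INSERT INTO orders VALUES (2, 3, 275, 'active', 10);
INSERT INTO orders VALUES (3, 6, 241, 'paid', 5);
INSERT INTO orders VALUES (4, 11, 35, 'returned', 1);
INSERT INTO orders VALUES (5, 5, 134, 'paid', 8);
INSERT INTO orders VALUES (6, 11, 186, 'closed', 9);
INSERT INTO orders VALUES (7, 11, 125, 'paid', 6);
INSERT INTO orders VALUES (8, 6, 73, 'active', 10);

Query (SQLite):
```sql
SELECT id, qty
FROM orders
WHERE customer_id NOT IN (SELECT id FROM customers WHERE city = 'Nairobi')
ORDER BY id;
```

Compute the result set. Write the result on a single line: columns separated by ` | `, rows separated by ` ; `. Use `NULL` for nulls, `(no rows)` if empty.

Inner query: customers.id where city = 'Nairobi'.
Outer: keep orders rows whose customer_id is not in that set.
Inner query → {3, 5, 11}

1 | 6 ; 3 | 5 ; 8 | 10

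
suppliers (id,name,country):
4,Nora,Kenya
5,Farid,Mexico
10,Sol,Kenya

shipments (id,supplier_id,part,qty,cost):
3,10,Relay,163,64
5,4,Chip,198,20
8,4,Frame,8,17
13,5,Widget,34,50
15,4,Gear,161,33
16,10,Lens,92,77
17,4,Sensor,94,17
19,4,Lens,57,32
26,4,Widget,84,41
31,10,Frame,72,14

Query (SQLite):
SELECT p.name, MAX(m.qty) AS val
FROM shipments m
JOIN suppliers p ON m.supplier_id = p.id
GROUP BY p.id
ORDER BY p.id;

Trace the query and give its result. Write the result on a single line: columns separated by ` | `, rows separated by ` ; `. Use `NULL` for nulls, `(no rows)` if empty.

Join each shipments row to its suppliers via supplier_id.
Group joined rows by suppliers.id; compute MAX(m.qty) per group.
  4: ids {5, 8, 15, 17, 19, 26} → MAX(m.qty)=198
  5: ids {13} → MAX(m.qty)=34
  10: ids {3, 16, 31} → MAX(m.qty)=163

Nora | 198 ; Farid | 34 ; Sol | 163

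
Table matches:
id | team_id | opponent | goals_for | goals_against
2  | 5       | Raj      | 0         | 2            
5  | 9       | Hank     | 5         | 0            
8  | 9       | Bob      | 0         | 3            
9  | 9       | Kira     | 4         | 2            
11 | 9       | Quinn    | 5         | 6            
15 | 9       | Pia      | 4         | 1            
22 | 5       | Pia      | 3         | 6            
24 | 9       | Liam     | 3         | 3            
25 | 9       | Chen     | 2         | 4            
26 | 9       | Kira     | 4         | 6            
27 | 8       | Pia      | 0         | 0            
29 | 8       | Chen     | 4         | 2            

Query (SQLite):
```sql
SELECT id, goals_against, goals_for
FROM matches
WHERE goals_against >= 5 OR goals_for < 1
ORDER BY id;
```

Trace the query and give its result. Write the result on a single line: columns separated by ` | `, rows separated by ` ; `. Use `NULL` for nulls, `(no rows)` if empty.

goals_against >= 5: ids {11, 22, 26}
goals_for < 1: ids {2, 8, 27}
Combine with OR.

2 | 2 | 0 ; 8 | 3 | 0 ; 11 | 6 | 5 ; 22 | 6 | 3 ; 26 | 6 | 4 ; 27 | 0 | 0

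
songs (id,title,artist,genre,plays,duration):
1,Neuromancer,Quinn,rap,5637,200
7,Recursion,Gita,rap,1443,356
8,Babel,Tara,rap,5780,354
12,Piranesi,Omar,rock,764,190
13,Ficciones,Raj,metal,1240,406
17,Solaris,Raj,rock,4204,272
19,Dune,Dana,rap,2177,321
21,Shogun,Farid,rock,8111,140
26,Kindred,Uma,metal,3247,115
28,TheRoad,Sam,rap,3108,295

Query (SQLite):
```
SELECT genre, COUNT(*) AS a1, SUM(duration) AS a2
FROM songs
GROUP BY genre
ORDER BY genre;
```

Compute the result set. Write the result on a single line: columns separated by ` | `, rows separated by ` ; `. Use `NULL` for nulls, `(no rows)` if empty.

metal | 2 | 521 ; rap | 5 | 1526 ; rock | 3 | 602

Group songs by genre.
Per group compute: COUNT(*), SUM(duration).
  metal: ids {13, 26} → COUNT(*)=2, SUM(duration)=521
  rap: ids {1, 7, 8, 19, 28} → COUNT(*)=5, SUM(duration)=1526
  rock: ids {12, 17, 21} → COUNT(*)=3, SUM(duration)=602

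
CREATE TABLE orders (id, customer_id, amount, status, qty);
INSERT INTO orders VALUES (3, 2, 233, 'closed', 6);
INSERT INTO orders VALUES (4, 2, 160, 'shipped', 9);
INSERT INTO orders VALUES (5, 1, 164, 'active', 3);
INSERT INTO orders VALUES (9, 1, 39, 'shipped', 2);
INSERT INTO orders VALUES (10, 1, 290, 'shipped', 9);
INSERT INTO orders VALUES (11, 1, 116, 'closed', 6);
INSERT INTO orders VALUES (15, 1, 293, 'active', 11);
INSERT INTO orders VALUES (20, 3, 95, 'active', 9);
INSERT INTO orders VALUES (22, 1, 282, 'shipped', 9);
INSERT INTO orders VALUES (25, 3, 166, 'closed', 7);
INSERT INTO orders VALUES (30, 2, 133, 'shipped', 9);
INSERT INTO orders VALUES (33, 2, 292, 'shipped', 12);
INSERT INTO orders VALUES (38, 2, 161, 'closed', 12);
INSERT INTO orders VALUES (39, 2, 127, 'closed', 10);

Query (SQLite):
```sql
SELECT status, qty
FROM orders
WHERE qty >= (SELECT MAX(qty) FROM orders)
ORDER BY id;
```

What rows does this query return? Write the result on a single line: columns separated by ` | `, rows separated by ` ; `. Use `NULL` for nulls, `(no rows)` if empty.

shipped | 12 ; closed | 12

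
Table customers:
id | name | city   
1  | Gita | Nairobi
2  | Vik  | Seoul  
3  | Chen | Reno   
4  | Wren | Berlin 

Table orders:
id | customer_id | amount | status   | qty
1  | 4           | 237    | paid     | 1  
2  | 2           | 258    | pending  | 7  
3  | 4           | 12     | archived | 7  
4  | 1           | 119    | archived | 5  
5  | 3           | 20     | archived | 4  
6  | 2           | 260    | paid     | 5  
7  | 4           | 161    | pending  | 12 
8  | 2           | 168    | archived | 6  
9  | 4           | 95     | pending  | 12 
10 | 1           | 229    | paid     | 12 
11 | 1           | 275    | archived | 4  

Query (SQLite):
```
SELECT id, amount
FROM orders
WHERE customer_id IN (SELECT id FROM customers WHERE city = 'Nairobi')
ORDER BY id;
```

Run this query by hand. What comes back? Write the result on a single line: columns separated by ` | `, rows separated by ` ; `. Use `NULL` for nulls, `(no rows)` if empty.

4 | 119 ; 10 | 229 ; 11 | 275

Inner query: customers.id where city = 'Nairobi'.
Outer: keep orders rows whose customer_id is in that set.
Inner query → {1}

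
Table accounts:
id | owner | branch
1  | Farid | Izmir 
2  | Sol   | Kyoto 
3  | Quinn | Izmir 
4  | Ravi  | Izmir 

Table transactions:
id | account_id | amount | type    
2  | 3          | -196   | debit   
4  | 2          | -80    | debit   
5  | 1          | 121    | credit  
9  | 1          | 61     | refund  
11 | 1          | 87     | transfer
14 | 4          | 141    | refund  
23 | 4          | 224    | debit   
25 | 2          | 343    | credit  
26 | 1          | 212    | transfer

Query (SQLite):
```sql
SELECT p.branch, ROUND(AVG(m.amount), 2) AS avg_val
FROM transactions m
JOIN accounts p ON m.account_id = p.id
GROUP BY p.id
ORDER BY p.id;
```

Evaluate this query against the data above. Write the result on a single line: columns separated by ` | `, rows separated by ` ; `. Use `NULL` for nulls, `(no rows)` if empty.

Izmir | 120.25 ; Kyoto | 131.5 ; Izmir | -196 ; Izmir | 182.5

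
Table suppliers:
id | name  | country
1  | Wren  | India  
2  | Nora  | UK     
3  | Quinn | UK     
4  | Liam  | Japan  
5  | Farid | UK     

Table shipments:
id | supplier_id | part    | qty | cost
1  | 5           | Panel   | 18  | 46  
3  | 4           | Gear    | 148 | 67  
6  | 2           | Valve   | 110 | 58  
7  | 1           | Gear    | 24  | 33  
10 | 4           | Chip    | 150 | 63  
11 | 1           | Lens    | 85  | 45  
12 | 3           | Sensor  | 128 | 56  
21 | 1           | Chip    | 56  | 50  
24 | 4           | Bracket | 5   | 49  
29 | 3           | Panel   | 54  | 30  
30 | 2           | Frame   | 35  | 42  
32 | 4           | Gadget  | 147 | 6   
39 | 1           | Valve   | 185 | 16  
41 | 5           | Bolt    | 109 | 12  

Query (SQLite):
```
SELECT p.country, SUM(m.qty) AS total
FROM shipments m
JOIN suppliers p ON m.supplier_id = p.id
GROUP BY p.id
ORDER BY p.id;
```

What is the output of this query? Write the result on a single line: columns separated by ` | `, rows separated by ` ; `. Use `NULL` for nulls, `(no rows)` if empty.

Join each shipments row to its suppliers via supplier_id.
Group joined rows by suppliers.id; compute SUM(m.qty) per group.
  1: ids {7, 11, 21, 39} → SUM(m.qty)=350
  2: ids {6, 30} → SUM(m.qty)=145
  3: ids {12, 29} → SUM(m.qty)=182
  4: ids {3, 10, 24, 32} → SUM(m.qty)=450
  5: ids {1, 41} → SUM(m.qty)=127

India | 350 ; UK | 145 ; UK | 182 ; Japan | 450 ; UK | 127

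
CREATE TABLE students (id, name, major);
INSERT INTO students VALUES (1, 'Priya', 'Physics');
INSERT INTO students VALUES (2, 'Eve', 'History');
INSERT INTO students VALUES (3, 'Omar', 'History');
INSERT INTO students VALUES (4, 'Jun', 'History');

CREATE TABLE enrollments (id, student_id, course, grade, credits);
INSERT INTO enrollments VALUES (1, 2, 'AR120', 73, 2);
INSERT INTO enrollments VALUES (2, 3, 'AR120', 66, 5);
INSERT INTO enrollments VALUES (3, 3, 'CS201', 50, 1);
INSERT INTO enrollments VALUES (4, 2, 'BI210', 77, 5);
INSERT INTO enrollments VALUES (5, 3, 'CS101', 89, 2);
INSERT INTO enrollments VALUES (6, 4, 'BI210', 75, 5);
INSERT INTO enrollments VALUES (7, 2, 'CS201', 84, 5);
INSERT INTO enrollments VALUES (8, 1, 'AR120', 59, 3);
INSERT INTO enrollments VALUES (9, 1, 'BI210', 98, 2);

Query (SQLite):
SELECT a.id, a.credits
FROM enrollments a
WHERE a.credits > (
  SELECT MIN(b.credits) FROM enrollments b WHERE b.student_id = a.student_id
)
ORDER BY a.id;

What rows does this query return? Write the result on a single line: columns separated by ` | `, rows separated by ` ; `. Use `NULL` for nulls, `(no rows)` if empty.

For each enrollments row a, compute MIN(credits) over rows sharing a.student_id.
Keep row a if a.credits > that per-group MIN.
  student_id=1: MIN(credits) = 2
  student_id=2: MIN(credits) = 2
  student_id=3: MIN(credits) = 1
  student_id=4: MIN(credits) = 5

2 | 5 ; 4 | 5 ; 5 | 2 ; 7 | 5 ; 8 | 3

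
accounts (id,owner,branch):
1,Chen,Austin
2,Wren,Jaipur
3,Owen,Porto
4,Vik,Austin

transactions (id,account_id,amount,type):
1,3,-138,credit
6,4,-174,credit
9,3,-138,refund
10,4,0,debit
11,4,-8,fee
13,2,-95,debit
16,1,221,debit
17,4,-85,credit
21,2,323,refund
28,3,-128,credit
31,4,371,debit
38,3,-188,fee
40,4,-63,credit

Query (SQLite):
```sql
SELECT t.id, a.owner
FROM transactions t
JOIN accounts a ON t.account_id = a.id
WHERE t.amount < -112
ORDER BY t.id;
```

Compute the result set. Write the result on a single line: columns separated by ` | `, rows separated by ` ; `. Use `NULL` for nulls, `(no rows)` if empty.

Each transactions row matches the accounts row where account_id = accounts.id.
Then keep rows with t.amount < -112.

1 | Owen ; 6 | Vik ; 9 | Owen ; 28 | Owen ; 38 | Owen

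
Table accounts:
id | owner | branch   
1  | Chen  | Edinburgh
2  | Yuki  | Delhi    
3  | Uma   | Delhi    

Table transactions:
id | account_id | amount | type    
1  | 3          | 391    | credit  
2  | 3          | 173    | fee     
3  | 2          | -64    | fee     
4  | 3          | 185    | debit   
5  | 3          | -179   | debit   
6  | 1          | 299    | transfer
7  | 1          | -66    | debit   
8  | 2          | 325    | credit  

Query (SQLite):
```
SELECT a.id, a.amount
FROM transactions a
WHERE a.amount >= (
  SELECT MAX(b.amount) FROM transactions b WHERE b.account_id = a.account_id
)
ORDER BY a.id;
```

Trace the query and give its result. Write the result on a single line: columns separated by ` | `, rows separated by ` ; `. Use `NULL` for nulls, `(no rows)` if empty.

1 | 391 ; 6 | 299 ; 8 | 325

For each transactions row a, compute MAX(amount) over rows sharing a.account_id.
Keep row a if a.amount >= that per-group MAX.
  account_id=1: MAX(amount) = 299
  account_id=2: MAX(amount) = 325
  account_id=3: MAX(amount) = 391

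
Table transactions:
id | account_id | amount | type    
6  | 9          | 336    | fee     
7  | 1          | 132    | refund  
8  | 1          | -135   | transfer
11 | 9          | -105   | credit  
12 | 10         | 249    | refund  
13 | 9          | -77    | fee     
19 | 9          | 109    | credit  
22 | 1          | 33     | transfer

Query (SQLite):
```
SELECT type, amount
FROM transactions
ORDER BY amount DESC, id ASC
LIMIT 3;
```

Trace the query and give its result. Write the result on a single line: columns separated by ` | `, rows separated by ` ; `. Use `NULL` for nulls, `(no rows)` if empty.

Sort by amount desc, tiebreak id asc: (336, id=6), (249, id=12), (132, id=7), (109, id=19), (33, id=22), (-77, id=13) …. Take first 3.

fee | 336 ; refund | 249 ; refund | 132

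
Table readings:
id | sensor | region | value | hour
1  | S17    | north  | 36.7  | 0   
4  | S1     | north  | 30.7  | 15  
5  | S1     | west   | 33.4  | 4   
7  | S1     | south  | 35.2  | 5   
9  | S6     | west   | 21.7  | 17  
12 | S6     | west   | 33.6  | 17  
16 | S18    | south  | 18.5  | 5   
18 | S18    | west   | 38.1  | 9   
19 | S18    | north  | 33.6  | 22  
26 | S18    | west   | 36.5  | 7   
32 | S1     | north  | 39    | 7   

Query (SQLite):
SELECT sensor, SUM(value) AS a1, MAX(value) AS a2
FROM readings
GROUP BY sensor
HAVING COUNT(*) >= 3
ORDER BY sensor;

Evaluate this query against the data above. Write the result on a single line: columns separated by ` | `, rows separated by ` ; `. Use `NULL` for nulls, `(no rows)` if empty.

S1 | 138.3 | 39 ; S18 | 126.7 | 38.1

Group readings by sensor.
Per group compute: SUM(value), MAX(value).
HAVING: drop groups with fewer than 3 rows.
  S1: ids {4, 5, 7, 32} → SUM(value)=138.3, MAX(value)=39
  S17: ids {1} → SUM(value)=36.7, MAX(value)=36.7
  S18: ids {16, 18, 19, 26} → SUM(value)=126.7, MAX(value)=38.1
  S6: ids {9, 12} → SUM(value)=55.3, MAX(value)=33.6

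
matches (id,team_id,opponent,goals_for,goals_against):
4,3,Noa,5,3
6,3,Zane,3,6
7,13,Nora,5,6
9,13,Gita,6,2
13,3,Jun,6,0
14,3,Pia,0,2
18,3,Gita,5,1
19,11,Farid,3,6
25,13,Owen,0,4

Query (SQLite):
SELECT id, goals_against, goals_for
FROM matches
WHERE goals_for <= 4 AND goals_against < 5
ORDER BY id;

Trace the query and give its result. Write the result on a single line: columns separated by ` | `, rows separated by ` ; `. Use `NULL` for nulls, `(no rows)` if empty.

14 | 2 | 0 ; 25 | 4 | 0

goals_for <= 4: ids {6, 14, 19, 25}
goals_against < 5: ids {4, 9, 13, 14, 18, 25}
Combine with AND.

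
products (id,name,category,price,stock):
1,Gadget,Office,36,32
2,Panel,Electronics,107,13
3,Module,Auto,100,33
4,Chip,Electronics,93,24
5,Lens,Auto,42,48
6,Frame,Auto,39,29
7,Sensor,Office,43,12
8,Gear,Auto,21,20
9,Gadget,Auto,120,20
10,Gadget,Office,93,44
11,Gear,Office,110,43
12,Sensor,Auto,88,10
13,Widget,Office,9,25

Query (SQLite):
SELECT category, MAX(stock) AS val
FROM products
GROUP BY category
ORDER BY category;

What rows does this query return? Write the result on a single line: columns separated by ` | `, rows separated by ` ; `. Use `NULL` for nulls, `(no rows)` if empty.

Partition products by category; compute MAX(stock) within each group.
  Auto: ids {3, 5, 6, 8, 9, 12} → MAX(stock)=48
  Electronics: ids {2, 4} → MAX(stock)=24
  Office: ids {1, 7, 10, 11, 13} → MAX(stock)=44

Auto | 48 ; Electronics | 24 ; Office | 44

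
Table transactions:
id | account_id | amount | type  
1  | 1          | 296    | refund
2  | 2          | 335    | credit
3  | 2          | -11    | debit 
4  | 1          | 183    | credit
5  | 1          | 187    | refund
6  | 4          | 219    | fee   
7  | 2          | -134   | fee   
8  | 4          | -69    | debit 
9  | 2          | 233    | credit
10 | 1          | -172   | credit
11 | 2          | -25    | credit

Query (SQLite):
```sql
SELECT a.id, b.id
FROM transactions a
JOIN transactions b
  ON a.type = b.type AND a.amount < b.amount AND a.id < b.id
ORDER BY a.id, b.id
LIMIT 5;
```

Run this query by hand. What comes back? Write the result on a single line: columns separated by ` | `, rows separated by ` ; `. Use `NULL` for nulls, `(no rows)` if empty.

4 | 9 ; 10 | 11

Pairs (a,b) with same type, a.amount < b.amount, a.id < b.id.
type groups: credit:{2,4,9,10,11} debit:{3,8} fee:{6,7} refund:{1,5}
Ordered by (a.id, b.id); first 5.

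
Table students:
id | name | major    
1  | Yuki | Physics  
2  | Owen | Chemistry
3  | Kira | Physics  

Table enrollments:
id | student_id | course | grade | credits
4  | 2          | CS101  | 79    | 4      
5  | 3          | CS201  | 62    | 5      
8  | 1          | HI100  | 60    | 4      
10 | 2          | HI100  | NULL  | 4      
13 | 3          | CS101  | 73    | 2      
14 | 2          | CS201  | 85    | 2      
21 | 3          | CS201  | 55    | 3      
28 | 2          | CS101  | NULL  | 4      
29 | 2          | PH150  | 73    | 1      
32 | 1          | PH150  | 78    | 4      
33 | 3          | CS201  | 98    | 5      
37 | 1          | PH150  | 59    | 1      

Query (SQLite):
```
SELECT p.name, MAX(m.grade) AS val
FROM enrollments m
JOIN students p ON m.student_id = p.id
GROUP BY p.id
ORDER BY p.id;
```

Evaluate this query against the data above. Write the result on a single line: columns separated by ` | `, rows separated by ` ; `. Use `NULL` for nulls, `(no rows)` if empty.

Yuki | 78 ; Owen | 85 ; Kira | 98

Join each enrollments row to its students via student_id.
Group joined rows by students.id; compute MAX(m.grade) per group.
  1: ids {8, 32, 37} → MAX(m.grade)=78
  2: ids {4, 10, 14, 28, 29} → MAX(m.grade)=85
  3: ids {5, 13, 21, 33} → MAX(m.grade)=98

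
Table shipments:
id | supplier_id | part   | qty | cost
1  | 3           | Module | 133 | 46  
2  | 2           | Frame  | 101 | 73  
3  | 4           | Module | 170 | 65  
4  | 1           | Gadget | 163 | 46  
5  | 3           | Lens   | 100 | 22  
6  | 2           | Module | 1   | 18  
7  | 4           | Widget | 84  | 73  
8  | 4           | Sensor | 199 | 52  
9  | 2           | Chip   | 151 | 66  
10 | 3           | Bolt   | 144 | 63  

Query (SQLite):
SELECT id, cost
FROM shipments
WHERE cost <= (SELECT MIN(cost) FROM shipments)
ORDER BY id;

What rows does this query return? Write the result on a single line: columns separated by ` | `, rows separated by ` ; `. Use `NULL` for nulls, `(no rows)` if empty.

Scalar subquery: MIN(cost) over all shipments rows = 18.
Keep rows where cost <= that value.

6 | 18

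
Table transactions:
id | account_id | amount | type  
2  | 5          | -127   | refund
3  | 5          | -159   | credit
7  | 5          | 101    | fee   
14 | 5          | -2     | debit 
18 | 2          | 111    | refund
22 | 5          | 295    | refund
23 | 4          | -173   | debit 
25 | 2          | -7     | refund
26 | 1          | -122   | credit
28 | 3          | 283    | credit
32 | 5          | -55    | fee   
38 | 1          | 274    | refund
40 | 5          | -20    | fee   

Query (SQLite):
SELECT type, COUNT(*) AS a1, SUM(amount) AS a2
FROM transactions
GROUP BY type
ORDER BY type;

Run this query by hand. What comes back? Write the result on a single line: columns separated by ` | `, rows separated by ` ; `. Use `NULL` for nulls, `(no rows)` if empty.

credit | 3 | 2 ; debit | 2 | -175 ; fee | 3 | 26 ; refund | 5 | 546

Group transactions by type.
Per group compute: COUNT(*), SUM(amount).
  credit: ids {3, 26, 28} → COUNT(*)=3, SUM(amount)=2
  debit: ids {14, 23} → COUNT(*)=2, SUM(amount)=-175
  fee: ids {7, 32, 40} → COUNT(*)=3, SUM(amount)=26
  refund: ids {2, 18, 22, 25, 38} → COUNT(*)=5, SUM(amount)=546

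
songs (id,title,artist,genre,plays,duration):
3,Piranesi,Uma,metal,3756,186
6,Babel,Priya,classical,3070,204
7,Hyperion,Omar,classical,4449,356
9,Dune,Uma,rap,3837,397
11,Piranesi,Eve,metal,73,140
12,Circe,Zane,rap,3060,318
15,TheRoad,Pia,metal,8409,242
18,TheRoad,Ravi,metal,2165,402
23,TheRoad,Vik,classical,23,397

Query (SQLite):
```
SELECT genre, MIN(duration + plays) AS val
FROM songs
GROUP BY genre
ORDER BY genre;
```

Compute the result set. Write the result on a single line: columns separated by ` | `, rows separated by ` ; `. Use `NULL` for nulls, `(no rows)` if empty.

classical | 420 ; metal | 213 ; rap | 3378

For each row compute duration + plays.
Group by genre; take MIN of the expression per group.
  classical: ids {6, 7, 23} → MIN(duration + plays)=420
  metal: ids {3, 11, 15, 18} → MIN(duration + plays)=213
  rap: ids {9, 12} → MIN(duration + plays)=3378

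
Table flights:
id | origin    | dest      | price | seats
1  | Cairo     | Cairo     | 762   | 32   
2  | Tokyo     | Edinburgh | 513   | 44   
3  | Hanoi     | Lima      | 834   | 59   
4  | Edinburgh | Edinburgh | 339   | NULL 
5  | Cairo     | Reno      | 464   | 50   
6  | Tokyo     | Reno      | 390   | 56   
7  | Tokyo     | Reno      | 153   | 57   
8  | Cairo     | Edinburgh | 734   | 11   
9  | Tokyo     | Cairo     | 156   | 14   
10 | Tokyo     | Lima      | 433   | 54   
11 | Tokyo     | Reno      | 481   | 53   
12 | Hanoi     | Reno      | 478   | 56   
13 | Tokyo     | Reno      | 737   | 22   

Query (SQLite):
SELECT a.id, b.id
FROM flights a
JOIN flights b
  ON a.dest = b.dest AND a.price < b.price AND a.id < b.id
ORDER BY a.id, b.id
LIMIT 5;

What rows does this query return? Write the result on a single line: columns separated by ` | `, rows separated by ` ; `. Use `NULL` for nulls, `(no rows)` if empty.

2 | 8 ; 4 | 8 ; 5 | 11 ; 5 | 12 ; 5 | 13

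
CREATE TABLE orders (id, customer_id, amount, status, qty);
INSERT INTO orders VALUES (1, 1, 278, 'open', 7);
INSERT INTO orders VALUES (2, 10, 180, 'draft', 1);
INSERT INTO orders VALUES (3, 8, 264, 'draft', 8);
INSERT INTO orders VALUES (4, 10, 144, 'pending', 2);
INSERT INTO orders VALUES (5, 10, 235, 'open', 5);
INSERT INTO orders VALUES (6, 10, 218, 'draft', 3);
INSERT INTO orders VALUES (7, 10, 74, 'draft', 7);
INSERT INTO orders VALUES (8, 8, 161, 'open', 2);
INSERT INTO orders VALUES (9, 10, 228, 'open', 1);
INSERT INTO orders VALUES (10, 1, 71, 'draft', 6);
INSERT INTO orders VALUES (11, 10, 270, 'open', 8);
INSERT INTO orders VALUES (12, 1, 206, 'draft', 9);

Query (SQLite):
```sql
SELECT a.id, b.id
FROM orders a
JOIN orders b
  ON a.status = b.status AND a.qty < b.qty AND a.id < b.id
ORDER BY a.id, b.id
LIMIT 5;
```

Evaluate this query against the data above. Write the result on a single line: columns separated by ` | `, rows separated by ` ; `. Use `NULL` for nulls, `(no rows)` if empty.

Pairs (a,b) with same status, a.qty < b.qty, a.id < b.id.
status groups: draft:{2,3,6,7,10,12} open:{1,5,8,9,11} pending:{4}
Ordered by (a.id, b.id); first 5.

1 | 11 ; 2 | 3 ; 2 | 6 ; 2 | 7 ; 2 | 10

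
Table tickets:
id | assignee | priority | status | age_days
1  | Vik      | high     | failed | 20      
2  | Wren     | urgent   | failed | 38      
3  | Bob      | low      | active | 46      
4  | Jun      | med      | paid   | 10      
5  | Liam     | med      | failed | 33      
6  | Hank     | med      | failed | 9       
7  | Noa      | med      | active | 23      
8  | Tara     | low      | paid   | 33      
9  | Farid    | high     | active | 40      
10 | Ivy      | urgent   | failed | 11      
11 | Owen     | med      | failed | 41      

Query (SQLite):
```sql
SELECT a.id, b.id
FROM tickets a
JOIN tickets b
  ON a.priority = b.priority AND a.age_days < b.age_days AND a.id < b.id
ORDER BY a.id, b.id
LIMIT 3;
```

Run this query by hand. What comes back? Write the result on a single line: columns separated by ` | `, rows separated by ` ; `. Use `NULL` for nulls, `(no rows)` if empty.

Pairs (a,b) with same priority, a.age_days < b.age_days, a.id < b.id.
priority groups: high:{1,9} low:{3,8} med:{4,5,6,7,11} urgent:{2,10}
Ordered by (a.id, b.id); first 3.

1 | 9 ; 4 | 5 ; 4 | 7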